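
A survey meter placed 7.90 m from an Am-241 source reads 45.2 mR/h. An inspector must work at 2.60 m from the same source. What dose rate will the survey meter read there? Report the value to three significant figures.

417 mR/h

Intensity scales as (d₁/d₂)², so scaling from 7.90 m to 2.60 m:
45.2 × (7.90/2.60)² = 45.2 × 9.232 = 417.3 mR/h.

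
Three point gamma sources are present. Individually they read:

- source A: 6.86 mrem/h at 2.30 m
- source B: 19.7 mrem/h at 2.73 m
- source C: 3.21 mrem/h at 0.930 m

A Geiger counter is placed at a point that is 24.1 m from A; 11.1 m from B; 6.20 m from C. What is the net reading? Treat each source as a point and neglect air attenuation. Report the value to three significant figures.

By superposition, sum each source's inverse-square contribution:
A: 6.86 × (2.30/24.1)² = 0.06248 mrem/h
B: 19.7 × (2.73/11.1)² = 1.192 mrem/h
C: 3.21 × (0.930/6.20)² = 0.07222 mrem/h
Total = 0.06248 + 1.192 + 0.07222 = 1.327 mrem/h.

1.33 mrem/h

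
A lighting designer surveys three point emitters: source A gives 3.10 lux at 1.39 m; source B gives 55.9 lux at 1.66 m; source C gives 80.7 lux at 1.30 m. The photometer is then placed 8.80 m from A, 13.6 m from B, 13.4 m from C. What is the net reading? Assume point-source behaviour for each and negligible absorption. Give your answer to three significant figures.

By superposition, sum each source's inverse-square contribution:
A: 3.10 × (1.39/8.80)² = 0.07734 lux
B: 55.9 × (1.66/13.6)² = 0.8328 lux
C: 80.7 × (1.30/13.4)² = 0.7595 lux
Total = 0.07734 + 0.8328 + 0.7595 = 1.670 lux.

1.67 lux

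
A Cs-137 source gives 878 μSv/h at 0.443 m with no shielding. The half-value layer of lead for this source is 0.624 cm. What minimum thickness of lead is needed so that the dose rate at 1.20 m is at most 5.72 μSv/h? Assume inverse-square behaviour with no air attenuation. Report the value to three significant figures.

At 1.20 m, distance alone gives 878 × (0.443/1.20)² = 878 × 0.1363 = 119.7 μSv/h.
Further attenuation needed: 119.7/5.72 = 20.93.
n = log₂(20.93) = 4.388 half-value layers.
Thickness = 4.388 × 0.624 cm = 2.738 cm.

2.74 cm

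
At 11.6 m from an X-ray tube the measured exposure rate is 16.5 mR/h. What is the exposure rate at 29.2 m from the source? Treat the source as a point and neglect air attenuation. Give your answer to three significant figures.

Intensity scales as (d₁/d₂)², so scaling from 11.6 m to 29.2 m:
16.5 × (11.6/29.2)² = 16.5 × 0.1578 = 2.604 mR/h.

2.60 mR/h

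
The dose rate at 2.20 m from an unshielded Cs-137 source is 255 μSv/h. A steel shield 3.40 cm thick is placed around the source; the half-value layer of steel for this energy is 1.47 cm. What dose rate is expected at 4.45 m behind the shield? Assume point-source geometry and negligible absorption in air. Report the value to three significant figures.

Distance alone: (2.20/4.45)² = 0.2444, so 255 × 0.2444 = 62.32 μSv/h.
Shield: 3.40/1.47 = 2.313 half-value layers → attenuation 2^(−2.313) = 0.2012.
Combined: 62.32 × 0.2012 = 12.54 μSv/h.

12.5 μSv/h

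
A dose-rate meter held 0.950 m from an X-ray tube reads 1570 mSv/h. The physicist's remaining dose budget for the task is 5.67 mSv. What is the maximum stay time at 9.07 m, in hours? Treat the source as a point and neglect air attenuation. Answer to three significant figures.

0.329 h

By the inverse-square law, rate at 9.07 m:
(0.950/9.07)² = 0.01097, so 1570 × 0.01097 = 17.22 mSv/h.
Stay time = 5.67 mSv ÷ 17.22 mSv/h = 0.3293 h.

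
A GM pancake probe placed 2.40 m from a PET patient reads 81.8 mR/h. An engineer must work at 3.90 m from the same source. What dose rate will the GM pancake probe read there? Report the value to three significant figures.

Since intensity falls as 1/r², scaling from 2.40 m to 3.90 m:
(2.40/3.90)² = 0.3787, so 81.8 × 0.3787 = 30.98 mR/h.

31.0 mR/h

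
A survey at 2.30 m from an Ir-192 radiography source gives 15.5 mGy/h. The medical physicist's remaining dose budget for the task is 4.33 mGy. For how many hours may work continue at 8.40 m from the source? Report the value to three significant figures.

3.73 h

Applying the 1/r² law, rate at 8.40 m:
15.5 × (2.30/8.40)² = 15.5 × 0.07497 = 1.162 mGy/h.
Stay time = 4.33 mGy ÷ 1.162 mGy/h = 3.726 h.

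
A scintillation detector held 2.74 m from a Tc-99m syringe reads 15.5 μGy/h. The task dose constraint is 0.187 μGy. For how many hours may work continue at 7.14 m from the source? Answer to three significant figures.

Using I₁d₁² = I₂d₂², rate at 7.14 m:
(2.74/7.14)² = 0.1473, so 15.5 × 0.1473 = 2.283 μGy/h.
Stay time = 0.187 μGy ÷ 2.283 μGy/h = 0.08191 h.

0.0819 h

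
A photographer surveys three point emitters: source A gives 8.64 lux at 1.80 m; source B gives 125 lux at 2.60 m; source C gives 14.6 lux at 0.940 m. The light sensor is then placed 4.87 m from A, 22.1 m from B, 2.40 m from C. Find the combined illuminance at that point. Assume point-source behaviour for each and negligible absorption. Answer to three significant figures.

5.15 lux

Each source contributes Iᵢ·(dᵢ/rᵢ)²; contributions add.
A: 8.64 × (1.80/4.87)² = 1.180 lux
B: 125 × (2.60/22.1)² = 1.730 lux
C: 14.6 × (0.940/2.40)² = 2.240 lux
Total = 1.180 + 1.730 + 2.240 = 5.150 lux.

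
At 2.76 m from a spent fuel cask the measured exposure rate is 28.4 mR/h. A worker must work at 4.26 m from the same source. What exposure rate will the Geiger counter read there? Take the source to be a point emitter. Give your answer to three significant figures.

Using I₁d₁² = I₂d₂², scaling from 2.76 m to 4.26 m:
(2.76/4.26)² = 0.4198, so 28.4 × 0.4198 = 11.92 mR/h.

11.9 mR/h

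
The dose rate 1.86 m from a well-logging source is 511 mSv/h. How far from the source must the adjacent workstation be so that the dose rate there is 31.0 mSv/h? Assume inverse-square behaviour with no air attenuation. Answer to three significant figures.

Since intensity falls as 1/r², d₂ = d₁·√(I₁/I₂).
I₁/I₂ = 511/31.0 = 16.48, so d₂ = 1.86 × √16.48 = 7.551 m.

7.55 m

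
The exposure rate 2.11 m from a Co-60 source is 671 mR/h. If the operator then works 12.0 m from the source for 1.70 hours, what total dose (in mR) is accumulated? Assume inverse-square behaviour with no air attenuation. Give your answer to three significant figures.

35.3 mR

Intensity scales as (d₁/d₂)², so rate at 12.0 m:
671 × (2.11/12.0)² = 671 × 0.03092 = 20.75 mR/h.
Dose = rate × time = 20.75 mR/h × 1.700 h = 35.27 mR.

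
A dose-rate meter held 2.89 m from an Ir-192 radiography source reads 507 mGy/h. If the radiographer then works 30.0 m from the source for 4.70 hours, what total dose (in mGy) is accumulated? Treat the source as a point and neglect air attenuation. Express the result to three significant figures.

22.1 mGy

Applying the 1/r² law, rate at 30.0 m:
(2.89/30.0)² = 0.009280, so 507 × 0.009280 = 4.705 mGy/h.
Dose = rate × time = 4.705 mGy/h × 4.700 h = 22.11 mGy.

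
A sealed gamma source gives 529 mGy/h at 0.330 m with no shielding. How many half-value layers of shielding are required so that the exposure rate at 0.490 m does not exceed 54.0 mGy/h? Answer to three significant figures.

2.15 half-value layers

At 0.490 m, distance alone gives 529 × (0.330/0.490)² = 529 × 0.4536 = 240.0 mGy/h.
Further attenuation needed: 240.0/54.0 = 4.444.
n = log₂(4.444) = 2.152 half-value layers.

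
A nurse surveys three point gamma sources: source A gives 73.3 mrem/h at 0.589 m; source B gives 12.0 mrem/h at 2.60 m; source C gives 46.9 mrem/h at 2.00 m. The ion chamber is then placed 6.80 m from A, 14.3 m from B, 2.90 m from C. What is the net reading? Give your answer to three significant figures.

Each source contributes Iᵢ·(dᵢ/rᵢ)²; contributions add.
A: 73.3 × (0.589/6.80)² = 0.5499 mrem/h
B: 12.0 × (2.60/14.3)² = 0.3967 mrem/h
C: 46.9 × (2.00/2.90)² = 22.31 mrem/h
Total = 0.5499 + 0.3967 + 22.31 = 23.26 mrem/h.

23.3 mrem/h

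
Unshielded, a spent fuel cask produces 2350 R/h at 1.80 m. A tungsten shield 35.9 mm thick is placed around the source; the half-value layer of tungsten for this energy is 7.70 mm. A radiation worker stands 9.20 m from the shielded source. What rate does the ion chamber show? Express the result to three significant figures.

3.55 R/h

Distance alone: (1.80/9.20)² = 0.03828, so 2350 × 0.03828 = 89.96 R/h.
Shield: 35.9/7.70 = 4.662 half-value layers → attenuation 2^(−4.662) = 0.03950.
Combined: 89.96 × 0.03950 = 3.553 R/h.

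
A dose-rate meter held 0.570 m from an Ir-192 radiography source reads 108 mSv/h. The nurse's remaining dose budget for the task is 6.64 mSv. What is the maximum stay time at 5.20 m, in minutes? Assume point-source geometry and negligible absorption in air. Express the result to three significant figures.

Since intensity falls as 1/r², rate at 5.20 m:
(0.570/5.20)² = 0.01202, so 108 × 0.01202 = 1.298 mSv/h.
Stay time = 6.64 mSv ÷ 1.298 mSv/h = 5.116 h = 307.0 min.

307 min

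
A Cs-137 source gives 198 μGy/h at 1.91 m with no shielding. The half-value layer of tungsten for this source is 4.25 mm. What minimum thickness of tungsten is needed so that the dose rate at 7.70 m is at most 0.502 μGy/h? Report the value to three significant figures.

At 7.70 m, distance alone gives (1.91/7.70)² = 0.06153, so 198 × 0.06153 = 12.18 μGy/h.
Further attenuation needed: 12.18/0.502 = 24.26.
n = log₂(24.26) = 4.601 half-value layers.
Thickness = 4.601 × 4.25 mm = 19.55 mm.

19.6 mm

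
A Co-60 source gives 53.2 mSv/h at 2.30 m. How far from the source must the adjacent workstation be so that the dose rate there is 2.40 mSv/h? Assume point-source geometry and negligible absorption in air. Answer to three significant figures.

10.8 m

Intensity scales as (d₁/d₂)², so d₂ = d₁·√(I₁/I₂).
I₁/I₂ = 53.2/2.40 = 22.17, so d₂ = 2.30 × √22.17 = 10.83 m.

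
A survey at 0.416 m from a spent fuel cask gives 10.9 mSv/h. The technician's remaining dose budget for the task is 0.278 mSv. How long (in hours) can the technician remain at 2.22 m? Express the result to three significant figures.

Since intensity falls as 1/r², rate at 2.22 m:
10.9 × (0.416/2.22)² = 10.9 × 0.03511 = 0.3827 mSv/h.
Stay time = 0.278 mSv ÷ 0.3827 mSv/h = 0.7264 h.

0.726 h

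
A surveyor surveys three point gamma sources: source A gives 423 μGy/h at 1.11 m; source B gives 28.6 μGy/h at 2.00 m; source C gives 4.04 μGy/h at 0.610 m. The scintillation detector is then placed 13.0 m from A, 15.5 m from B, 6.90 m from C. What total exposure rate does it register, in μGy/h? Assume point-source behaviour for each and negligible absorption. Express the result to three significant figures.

Each source contributes Iᵢ·(dᵢ/rᵢ)²; contributions add.
A: 423 × (1.11/13.0)² = 3.084 μGy/h
B: 28.6 × (2.00/15.5)² = 0.4762 μGy/h
C: 4.04 × (0.610/6.90)² = 0.03157 μGy/h
Total = 3.084 + 0.4762 + 0.03157 = 3.592 μGy/h.

3.59 μGy/h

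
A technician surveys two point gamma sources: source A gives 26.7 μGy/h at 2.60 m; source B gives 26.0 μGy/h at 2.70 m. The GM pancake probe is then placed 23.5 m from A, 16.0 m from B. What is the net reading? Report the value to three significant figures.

Each source contributes Iᵢ·(dᵢ/rᵢ)²; contributions add.
A: 26.7 × (2.60/23.5)² = 0.3268 μGy/h
B: 26.0 × (2.70/16.0)² = 0.7404 μGy/h
Total = 0.3268 + 0.7404 = 1.067 μGy/h.

1.07 μGy/h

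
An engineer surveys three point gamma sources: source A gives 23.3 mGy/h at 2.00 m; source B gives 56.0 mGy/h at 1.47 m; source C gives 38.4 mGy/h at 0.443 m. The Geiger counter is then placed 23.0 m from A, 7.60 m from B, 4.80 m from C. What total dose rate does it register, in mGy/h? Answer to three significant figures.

2.60 mGy/h

Each source contributes Iᵢ·(dᵢ/rᵢ)²; contributions add.
A: 23.3 × (2.00/23.0)² = 0.1762 mGy/h
B: 56.0 × (1.47/7.60)² = 2.095 mGy/h
C: 38.4 × (0.443/4.80)² = 0.3271 mGy/h
Total = 0.1762 + 2.095 + 0.3271 = 2.598 mGy/h.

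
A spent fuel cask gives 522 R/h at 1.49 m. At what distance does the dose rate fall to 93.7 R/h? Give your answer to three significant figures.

Using I₁d₁² = I₂d₂², d₂ = d₁·√(I₁/I₂).
I₁/I₂ = 522/93.7 = 5.571, so d₂ = 1.49 × √5.571 = 3.517 m.

3.52 m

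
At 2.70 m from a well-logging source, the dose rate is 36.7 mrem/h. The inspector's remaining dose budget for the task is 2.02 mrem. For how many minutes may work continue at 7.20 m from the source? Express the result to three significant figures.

Applying the 1/r² law, rate at 7.20 m:
36.7 × (2.70/7.20)² = 36.7 × 0.1406 = 5.160 mrem/h.
Stay time = 2.02 mrem ÷ 5.160 mrem/h = 0.3915 h = 23.49 min.

23.5 min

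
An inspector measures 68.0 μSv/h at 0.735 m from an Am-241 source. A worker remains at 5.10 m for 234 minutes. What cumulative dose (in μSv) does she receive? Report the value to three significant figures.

Applying the 1/r² law, rate at 5.10 m:
(0.735/5.10)² = 0.02077, so 68.0 × 0.02077 = 1.412 μSv/h.
Dose = rate × time = 1.412 μSv/h × 3.900 h = 5.507 μSv.

5.51 μSv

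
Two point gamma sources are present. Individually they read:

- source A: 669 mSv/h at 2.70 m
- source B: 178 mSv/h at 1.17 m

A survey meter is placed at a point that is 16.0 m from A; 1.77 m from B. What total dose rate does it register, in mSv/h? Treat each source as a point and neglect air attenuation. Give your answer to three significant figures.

96.8 mSv/h

By superposition, sum each source's inverse-square contribution:
A: 669 × (2.70/16.0)² = 19.05 mSv/h
B: 178 × (1.17/1.77)² = 77.78 mSv/h
Total = 19.05 + 77.78 = 96.83 mSv/h.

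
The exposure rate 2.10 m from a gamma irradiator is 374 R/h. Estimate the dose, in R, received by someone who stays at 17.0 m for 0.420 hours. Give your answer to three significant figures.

Since intensity falls as 1/r², rate at 17.0 m:
374 × (2.10/17.0)² = 374 × 0.01526 = 5.707 R/h.
Dose = rate × time = 5.707 R/h × 0.4200 h = 2.397 R.

2.40 R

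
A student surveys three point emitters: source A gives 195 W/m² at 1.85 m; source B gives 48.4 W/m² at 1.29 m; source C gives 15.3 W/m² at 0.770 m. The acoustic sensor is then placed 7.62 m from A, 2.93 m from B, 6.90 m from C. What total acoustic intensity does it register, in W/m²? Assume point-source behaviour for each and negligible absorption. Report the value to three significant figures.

21.1 W/m²

Each source contributes Iᵢ·(dᵢ/rᵢ)²; contributions add.
A: 195 × (1.85/7.62)² = 11.49 W/m²
B: 48.4 × (1.29/2.93)² = 9.382 W/m²
C: 15.3 × (0.770/6.90)² = 0.1905 W/m²
Total = 11.49 + 9.382 + 0.1905 = 21.06 W/m².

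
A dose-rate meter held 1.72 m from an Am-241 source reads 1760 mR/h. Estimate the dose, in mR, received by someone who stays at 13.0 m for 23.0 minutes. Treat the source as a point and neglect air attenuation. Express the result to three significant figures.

11.8 mR

Using I₁d₁² = I₂d₂², rate at 13.0 m:
1760 × (1.72/13.0)² = 1760 × 0.01751 = 30.82 mR/h.
Dose = rate × time = 30.82 mR/h × 0.3833 h = 11.81 mR.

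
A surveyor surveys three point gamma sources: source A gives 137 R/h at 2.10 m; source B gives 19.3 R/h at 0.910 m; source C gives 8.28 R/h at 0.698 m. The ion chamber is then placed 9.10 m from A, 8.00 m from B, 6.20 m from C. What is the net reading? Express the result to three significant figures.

By superposition, sum each source's inverse-square contribution:
A: 137 × (2.10/9.10)² = 7.296 R/h
B: 19.3 × (0.910/8.00)² = 0.2497 R/h
C: 8.28 × (0.698/6.20)² = 0.1049 R/h
Total = 7.296 + 0.2497 + 0.1049 = 7.651 R/h.

7.65 R/h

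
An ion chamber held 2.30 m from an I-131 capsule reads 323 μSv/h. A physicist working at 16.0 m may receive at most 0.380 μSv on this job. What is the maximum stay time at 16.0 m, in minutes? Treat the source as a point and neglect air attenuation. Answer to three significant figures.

Since intensity falls as 1/r², rate at 16.0 m:
323 × (2.30/16.0)² = 323 × 0.02066 = 6.673 μSv/h.
Stay time = 0.380 μSv ÷ 6.673 μSv/h = 0.05695 h = 3.417 min.

3.42 min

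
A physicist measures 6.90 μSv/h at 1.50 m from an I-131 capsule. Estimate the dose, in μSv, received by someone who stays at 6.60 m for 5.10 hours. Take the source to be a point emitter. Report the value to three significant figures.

1.82 μSv

Using I₁d₁² = I₂d₂², rate at 6.60 m:
(1.50/6.60)² = 0.05165, so 6.90 × 0.05165 = 0.3564 μSv/h.
Dose = rate × time = 0.3564 μSv/h × 5.100 h = 1.818 μSv.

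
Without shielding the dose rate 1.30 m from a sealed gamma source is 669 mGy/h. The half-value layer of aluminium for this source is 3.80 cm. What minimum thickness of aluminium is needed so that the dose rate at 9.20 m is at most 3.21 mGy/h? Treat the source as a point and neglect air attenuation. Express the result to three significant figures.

7.82 cm

At 9.20 m, distance alone gives 669 × (1.30/9.20)² = 669 × 0.01997 = 13.36 mGy/h.
Further attenuation needed: 13.36/3.21 = 4.162.
n = log₂(4.162) = 2.057 half-value layers.
Thickness = 2.057 × 3.80 cm = 7.817 cm.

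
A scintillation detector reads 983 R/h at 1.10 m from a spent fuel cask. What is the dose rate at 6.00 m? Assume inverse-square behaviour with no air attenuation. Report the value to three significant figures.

Applying the 1/r² law, the rate at 6.00 m is
983 × (1.10/6.00)² = 983 × 0.03361 = 33.04 R/h.

33.0 R/h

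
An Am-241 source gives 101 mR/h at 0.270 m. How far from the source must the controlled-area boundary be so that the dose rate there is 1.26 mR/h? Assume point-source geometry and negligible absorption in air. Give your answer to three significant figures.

2.42 m

By the inverse-square law, d₂ = d₁·√(I₁/I₂).
I₁/I₂ = 101/1.26 = 80.16, so d₂ = 0.270 × √80.16 = 2.417 m.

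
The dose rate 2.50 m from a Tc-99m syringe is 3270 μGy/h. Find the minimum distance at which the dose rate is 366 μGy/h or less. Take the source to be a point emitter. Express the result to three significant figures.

7.47 m

Since intensity falls as 1/r², d₂ = d₁·√(I₁/I₂).
I₁/I₂ = 3270/366 = 8.934, so d₂ = 2.50 × √8.934 = 7.472 m.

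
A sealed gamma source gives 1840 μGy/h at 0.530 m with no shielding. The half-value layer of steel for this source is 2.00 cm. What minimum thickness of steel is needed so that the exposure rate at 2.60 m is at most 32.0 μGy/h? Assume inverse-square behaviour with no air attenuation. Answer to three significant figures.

2.51 cm

At 2.60 m, distance alone gives (0.530/2.60)² = 0.04155, so 1840 × 0.04155 = 76.45 μGy/h.
Further attenuation needed: 76.45/32.0 = 2.389.
n = log₂(2.389) = 1.256 half-value layers.
Thickness = 1.256 × 2.00 cm = 2.512 cm.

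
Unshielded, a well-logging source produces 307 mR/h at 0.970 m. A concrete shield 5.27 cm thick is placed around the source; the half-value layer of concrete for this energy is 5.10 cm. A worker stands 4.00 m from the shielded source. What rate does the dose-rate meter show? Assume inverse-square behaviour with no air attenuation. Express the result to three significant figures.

8.82 mR/h

Distance alone: 307 × (0.970/4.00)² = 307 × 0.05881 = 18.05 mR/h.
Shield: 5.27/5.10 = 1.033 half-value layers → attenuation 2^(−1.033) = 0.4887.
Combined: 18.05 × 0.4887 = 8.821 mR/h.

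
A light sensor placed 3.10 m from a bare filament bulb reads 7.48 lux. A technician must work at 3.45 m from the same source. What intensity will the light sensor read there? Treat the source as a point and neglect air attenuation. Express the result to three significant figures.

6.04 lux

By the inverse-square law, scaling from 3.10 m to 3.45 m:
(3.10/3.45)² = 0.8074, so 7.48 × 0.8074 = 6.039 lux.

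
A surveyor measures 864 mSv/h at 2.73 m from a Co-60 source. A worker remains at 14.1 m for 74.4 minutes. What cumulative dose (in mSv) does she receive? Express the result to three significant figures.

40.2 mSv

Applying the 1/r² law, rate at 14.1 m:
(2.73/14.1)² = 0.03749, so 864 × 0.03749 = 32.39 mSv/h.
Dose = rate × time = 32.39 mSv/h × 1.240 h = 40.16 mSv.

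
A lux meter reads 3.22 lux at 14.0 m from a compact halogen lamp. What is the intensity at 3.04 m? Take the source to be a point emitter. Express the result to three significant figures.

Since intensity falls as 1/r², the rate at 3.04 m is
(14.0/3.04)² = 21.21, so 3.22 × 21.21 = 68.30 lux.

68.3 lux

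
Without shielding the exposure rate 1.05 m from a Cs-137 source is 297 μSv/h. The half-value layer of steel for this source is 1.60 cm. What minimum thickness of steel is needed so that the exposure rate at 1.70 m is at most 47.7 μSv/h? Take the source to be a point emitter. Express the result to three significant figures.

At 1.70 m, distance alone gives 297 × (1.05/1.70)² = 297 × 0.3815 = 113.3 μSv/h.
Further attenuation needed: 113.3/47.7 = 2.375.
n = log₂(2.375) = 1.248 half-value layers.
Thickness = 1.248 × 1.60 cm = 1.997 cm.

2.00 cm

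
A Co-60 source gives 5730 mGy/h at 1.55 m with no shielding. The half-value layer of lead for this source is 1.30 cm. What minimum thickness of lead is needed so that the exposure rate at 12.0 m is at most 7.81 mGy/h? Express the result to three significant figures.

At 12.0 m, distance alone gives (1.55/12.0)² = 0.01668, so 5730 × 0.01668 = 95.58 mGy/h.
Further attenuation needed: 95.58/7.81 = 12.24.
n = log₂(12.24) = 3.614 half-value layers.
Thickness = 3.614 × 1.30 cm = 4.698 cm.

4.70 cm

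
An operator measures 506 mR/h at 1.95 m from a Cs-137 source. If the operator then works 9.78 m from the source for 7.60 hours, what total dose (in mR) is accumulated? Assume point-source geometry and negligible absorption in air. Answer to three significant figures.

153 mR

Since intensity falls as 1/r², rate at 9.78 m:
(1.95/9.78)² = 0.03975, so 506 × 0.03975 = 20.11 mR/h.
Dose = rate × time = 20.11 mR/h × 7.600 h = 152.8 mR.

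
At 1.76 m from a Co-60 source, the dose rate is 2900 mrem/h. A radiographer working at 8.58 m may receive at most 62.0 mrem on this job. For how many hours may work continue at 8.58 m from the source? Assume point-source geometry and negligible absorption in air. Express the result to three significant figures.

0.508 h

Intensity scales as (d₁/d₂)², so rate at 8.58 m:
(1.76/8.58)² = 0.04208, so 2900 × 0.04208 = 122.0 mrem/h.
Stay time = 62.0 mrem ÷ 122.0 mrem/h = 0.5082 h.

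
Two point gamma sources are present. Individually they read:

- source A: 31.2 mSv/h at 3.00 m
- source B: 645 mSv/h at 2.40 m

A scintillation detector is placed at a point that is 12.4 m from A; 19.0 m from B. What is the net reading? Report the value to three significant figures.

12.1 mSv/h

By superposition, sum each source's inverse-square contribution:
A: 31.2 × (3.00/12.4)² = 1.826 mSv/h
B: 645 × (2.40/19.0)² = 10.29 mSv/h
Total = 1.826 + 10.29 = 12.12 mSv/h.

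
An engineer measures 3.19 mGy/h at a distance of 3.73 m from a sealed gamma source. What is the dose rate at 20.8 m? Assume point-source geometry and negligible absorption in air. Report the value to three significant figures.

0.103 mGy/h

Intensity scales as (d₁/d₂)², so the rate at 20.8 m is
(3.73/20.8)² = 0.03216, so 3.19 × 0.03216 = 0.1026 mGy/h.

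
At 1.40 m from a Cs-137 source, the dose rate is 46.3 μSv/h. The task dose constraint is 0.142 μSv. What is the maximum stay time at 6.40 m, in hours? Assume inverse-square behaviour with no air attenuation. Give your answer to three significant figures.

0.0641 h

Since intensity falls as 1/r², rate at 6.40 m:
46.3 × (1.40/6.40)² = 46.3 × 0.04785 = 2.215 μSv/h.
Stay time = 0.142 μSv ÷ 2.215 μSv/h = 0.06411 h.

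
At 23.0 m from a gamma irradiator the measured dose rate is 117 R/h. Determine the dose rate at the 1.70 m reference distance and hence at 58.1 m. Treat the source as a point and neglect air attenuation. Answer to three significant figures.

21400 R/h; 18.3 R/h

Intensity scales as (d₁/d₂)², so
At 1.70 m: 117 × (23.0/1.70)² = 117 × 183.0 = 21410 R/h
At 58.1 m: (1.70/58.1)² = 0.0008561, so 21410 × 0.0008561 = 18.33 R/h.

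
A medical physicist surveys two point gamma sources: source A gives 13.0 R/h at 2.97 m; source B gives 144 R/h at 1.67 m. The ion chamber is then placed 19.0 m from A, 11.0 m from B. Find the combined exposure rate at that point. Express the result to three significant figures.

Each source contributes Iᵢ·(dᵢ/rᵢ)²; contributions add.
A: 13.0 × (2.97/19.0)² = 0.3177 R/h
B: 144 × (1.67/11.0)² = 3.319 R/h
Total = 0.3177 + 3.319 = 3.637 R/h.

3.64 R/h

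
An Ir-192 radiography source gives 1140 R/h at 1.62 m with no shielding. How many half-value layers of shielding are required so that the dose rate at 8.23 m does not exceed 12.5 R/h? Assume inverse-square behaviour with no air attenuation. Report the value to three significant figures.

At 8.23 m, distance alone gives 1140 × (1.62/8.23)² = 1140 × 0.03875 = 44.17 R/h.
Further attenuation needed: 44.17/12.5 = 3.534.
n = log₂(3.534) = 1.821 half-value layers.

1.82 half-value layers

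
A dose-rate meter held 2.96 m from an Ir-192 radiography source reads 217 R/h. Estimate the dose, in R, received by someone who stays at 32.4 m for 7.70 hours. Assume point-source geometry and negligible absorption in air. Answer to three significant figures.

Since intensity falls as 1/r², rate at 32.4 m:
(2.96/32.4)² = 0.008346, so 217 × 0.008346 = 1.811 R/h.
Dose = rate × time = 1.811 R/h × 7.700 h = 13.94 R.

13.9 R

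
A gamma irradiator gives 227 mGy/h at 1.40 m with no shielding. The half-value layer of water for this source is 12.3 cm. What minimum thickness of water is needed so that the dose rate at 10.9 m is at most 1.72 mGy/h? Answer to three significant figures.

13.8 cm

At 10.9 m, distance alone gives (1.40/10.9)² = 0.01650, so 227 × 0.01650 = 3.746 mGy/h.
Further attenuation needed: 3.746/1.72 = 2.178.
n = log₂(2.178) = 1.123 half-value layers.
Thickness = 1.123 × 12.3 cm = 13.81 cm.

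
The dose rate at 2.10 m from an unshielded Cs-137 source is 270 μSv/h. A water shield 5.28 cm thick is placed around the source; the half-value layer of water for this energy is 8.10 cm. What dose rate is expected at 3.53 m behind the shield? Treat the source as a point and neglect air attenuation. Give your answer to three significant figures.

60.8 μSv/h

Distance alone: (2.10/3.53)² = 0.3539, so 270 × 0.3539 = 95.55 μSv/h.
Shield: 5.28/8.10 = 0.6519 half-value layers → attenuation 2^(−0.6519) = 0.6364.
Combined: 95.55 × 0.6364 = 60.81 μSv/h.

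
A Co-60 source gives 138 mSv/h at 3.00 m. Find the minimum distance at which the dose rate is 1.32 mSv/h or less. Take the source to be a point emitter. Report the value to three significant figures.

By the inverse-square law, d₂ = d₁·√(I₁/I₂).
I₁/I₂ = 138/1.32 = 104.5, so d₂ = 3.00 × √104.5 = 30.67 m.

30.7 m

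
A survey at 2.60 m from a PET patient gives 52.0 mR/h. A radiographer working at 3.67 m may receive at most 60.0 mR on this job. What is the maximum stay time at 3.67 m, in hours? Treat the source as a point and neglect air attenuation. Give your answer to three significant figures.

Since intensity falls as 1/r², rate at 3.67 m:
52.0 × (2.60/3.67)² = 52.0 × 0.5019 = 26.10 mR/h.
Stay time = 60.0 mR ÷ 26.10 mR/h = 2.299 h.

2.30 h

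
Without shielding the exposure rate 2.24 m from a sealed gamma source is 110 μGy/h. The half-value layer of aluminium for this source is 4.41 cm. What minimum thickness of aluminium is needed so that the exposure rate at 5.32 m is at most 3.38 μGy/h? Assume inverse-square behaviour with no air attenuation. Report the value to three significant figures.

11.2 cm

At 5.32 m, distance alone gives 110 × (2.24/5.32)² = 110 × 0.1773 = 19.50 μGy/h.
Further attenuation needed: 19.50/3.38 = 5.769.
n = log₂(5.769) = 2.528 half-value layers.
Thickness = 2.528 × 4.41 cm = 11.15 cm.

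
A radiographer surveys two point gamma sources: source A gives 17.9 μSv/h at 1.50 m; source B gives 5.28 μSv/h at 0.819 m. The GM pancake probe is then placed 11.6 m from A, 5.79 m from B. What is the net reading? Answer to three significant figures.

0.405 μSv/h

Each source contributes Iᵢ·(dᵢ/rᵢ)²; contributions add.
A: 17.9 × (1.50/11.6)² = 0.2993 μSv/h
B: 5.28 × (0.819/5.79)² = 0.1056 μSv/h
Total = 0.2993 + 0.1056 = 0.4049 μSv/h.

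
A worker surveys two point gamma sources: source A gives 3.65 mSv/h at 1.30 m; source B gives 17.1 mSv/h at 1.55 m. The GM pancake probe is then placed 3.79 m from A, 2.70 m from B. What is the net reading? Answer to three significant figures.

Each source contributes Iᵢ·(dᵢ/rᵢ)²; contributions add.
A: 3.65 × (1.30/3.79)² = 0.4294 mSv/h
B: 17.1 × (1.55/2.70)² = 5.635 mSv/h
Total = 0.4294 + 5.635 = 6.064 mSv/h.

6.06 mSv/h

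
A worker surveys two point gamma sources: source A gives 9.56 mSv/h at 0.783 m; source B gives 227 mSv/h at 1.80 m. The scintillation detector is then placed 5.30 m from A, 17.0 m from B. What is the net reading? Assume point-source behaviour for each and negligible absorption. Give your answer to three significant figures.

By superposition, sum each source's inverse-square contribution:
A: 9.56 × (0.783/5.30)² = 0.2087 mSv/h
B: 227 × (1.80/17.0)² = 2.545 mSv/h
Total = 0.2087 + 2.545 = 2.754 mSv/h.

2.75 mSv/h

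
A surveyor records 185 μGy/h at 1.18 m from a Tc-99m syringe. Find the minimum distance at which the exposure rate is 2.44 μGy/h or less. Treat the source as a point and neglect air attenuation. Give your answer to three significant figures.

Since intensity falls as 1/r², d₂ = d₁·√(I₁/I₂).
I₁/I₂ = 185/2.44 = 75.82, so d₂ = 1.18 × √75.82 = 10.27 m.

10.3 m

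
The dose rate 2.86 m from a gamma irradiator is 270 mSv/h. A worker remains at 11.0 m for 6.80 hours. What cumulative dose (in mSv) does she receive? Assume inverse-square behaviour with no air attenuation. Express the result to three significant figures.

124 mSv

Intensity scales as (d₁/d₂)², so rate at 11.0 m:
(2.86/11.0)² = 0.06760, so 270 × 0.06760 = 18.25 mSv/h.
Dose = rate × time = 18.25 mSv/h × 6.800 h = 124.1 mSv.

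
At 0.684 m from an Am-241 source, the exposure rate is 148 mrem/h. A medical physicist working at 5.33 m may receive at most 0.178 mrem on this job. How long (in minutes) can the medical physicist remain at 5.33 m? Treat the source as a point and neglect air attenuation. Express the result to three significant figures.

4.38 min

Intensity scales as (d₁/d₂)², so rate at 5.33 m:
148 × (0.684/5.33)² = 148 × 0.01647 = 2.438 mrem/h.
Stay time = 0.178 mrem ÷ 2.438 mrem/h = 0.07301 h = 4.381 min.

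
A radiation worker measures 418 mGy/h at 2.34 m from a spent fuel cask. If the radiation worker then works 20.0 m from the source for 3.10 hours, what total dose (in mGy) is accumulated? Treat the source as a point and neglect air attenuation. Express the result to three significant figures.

17.7 mGy

Since intensity falls as 1/r², rate at 20.0 m:
418 × (2.34/20.0)² = 418 × 0.01369 = 5.722 mGy/h.
Dose = rate × time = 5.722 mGy/h × 3.100 h = 17.74 mGy.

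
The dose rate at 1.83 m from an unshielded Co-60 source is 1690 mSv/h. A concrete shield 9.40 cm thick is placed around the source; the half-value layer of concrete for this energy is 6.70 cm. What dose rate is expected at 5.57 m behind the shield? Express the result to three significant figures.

69.0 mSv/h

Distance alone: (1.83/5.57)² = 0.1079, so 1690 × 0.1079 = 182.4 mSv/h.
Shield: 9.40/6.70 = 1.403 half-value layers → attenuation 2^(−1.403) = 0.3781.
Combined: 182.4 × 0.3781 = 68.97 mSv/h.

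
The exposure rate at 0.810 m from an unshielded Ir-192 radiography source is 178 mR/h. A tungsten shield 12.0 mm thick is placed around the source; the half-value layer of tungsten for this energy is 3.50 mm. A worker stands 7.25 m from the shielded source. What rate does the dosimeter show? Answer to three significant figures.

0.206 mR/h

Distance alone: (0.810/7.25)² = 0.01248, so 178 × 0.01248 = 2.221 mR/h.
Shield: 12.0/3.50 = 3.429 half-value layers → attenuation 2^(−3.429) = 0.09285.
Combined: 2.221 × 0.09285 = 0.2062 mR/h.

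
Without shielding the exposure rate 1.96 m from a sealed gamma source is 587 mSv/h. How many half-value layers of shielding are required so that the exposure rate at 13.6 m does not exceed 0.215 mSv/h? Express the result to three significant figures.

At 13.6 m, distance alone gives (1.96/13.6)² = 0.02077, so 587 × 0.02077 = 12.19 mSv/h.
Further attenuation needed: 12.19/0.215 = 56.70.
n = log₂(56.70) = 5.825 half-value layers.

5.83 half-value layers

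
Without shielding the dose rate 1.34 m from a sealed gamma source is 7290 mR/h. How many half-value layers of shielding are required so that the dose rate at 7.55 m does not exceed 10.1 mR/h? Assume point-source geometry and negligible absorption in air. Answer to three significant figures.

4.51 half-value layers

At 7.55 m, distance alone gives (1.34/7.55)² = 0.03150, so 7290 × 0.03150 = 229.6 mR/h.
Further attenuation needed: 229.6/10.1 = 22.73.
n = log₂(22.73) = 4.507 half-value layers.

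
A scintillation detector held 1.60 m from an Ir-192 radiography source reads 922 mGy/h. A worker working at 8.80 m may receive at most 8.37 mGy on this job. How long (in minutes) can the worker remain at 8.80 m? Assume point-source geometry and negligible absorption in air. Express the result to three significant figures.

16.5 min

Applying the 1/r² law, rate at 8.80 m:
(1.60/8.80)² = 0.03306, so 922 × 0.03306 = 30.48 mGy/h.
Stay time = 8.37 mGy ÷ 30.48 mGy/h = 0.2746 h = 16.48 min.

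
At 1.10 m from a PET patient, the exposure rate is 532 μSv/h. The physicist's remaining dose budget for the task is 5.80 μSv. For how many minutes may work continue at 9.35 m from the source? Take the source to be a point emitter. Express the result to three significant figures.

47.3 min

Using I₁d₁² = I₂d₂², rate at 9.35 m:
(1.10/9.35)² = 0.01384, so 532 × 0.01384 = 7.363 μSv/h.
Stay time = 5.80 μSv ÷ 7.363 μSv/h = 0.7877 h = 47.26 min.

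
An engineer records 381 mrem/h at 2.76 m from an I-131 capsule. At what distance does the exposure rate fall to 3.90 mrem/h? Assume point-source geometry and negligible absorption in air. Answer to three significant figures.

27.3 m

Applying the 1/r² law, d₂ = d₁·√(I₁/I₂).
I₁/I₂ = 381/3.90 = 97.69, so d₂ = 2.76 × √97.69 = 27.28 m.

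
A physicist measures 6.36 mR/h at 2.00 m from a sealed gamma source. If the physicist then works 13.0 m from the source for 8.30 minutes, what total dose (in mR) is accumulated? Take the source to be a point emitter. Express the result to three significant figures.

0.0208 mR

Using I₁d₁² = I₂d₂², rate at 13.0 m:
(2.00/13.0)² = 0.02367, so 6.36 × 0.02367 = 0.1505 mR/h.
Dose = rate × time = 0.1505 mR/h × 0.1383 h = 0.02081 mR.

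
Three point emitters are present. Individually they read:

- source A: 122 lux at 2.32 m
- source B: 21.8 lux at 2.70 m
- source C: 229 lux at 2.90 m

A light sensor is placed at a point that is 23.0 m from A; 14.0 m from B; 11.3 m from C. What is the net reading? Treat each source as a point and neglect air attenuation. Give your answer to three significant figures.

Each source contributes Iᵢ·(dᵢ/rᵢ)²; contributions add.
A: 122 × (2.32/23.0)² = 1.241 lux
B: 21.8 × (2.70/14.0)² = 0.8108 lux
C: 229 × (2.90/11.3)² = 15.08 lux
Total = 1.241 + 0.8108 + 15.08 = 17.13 lux.

17.1 lux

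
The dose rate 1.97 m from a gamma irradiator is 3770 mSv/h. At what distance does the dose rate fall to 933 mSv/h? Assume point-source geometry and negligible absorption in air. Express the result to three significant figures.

3.96 m

By the inverse-square law, d₂ = d₁·√(I₁/I₂).
I₁/I₂ = 3770/933 = 4.041, so d₂ = 1.97 × √4.041 = 3.960 m.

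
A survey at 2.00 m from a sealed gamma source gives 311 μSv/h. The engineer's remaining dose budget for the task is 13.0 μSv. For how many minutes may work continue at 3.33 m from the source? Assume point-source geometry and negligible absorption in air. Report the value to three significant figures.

6.95 min

Intensity scales as (d₁/d₂)², so rate at 3.33 m:
(2.00/3.33)² = 0.3607, so 311 × 0.3607 = 112.2 μSv/h.
Stay time = 13.0 μSv ÷ 112.2 μSv/h = 0.1159 h = 6.954 min.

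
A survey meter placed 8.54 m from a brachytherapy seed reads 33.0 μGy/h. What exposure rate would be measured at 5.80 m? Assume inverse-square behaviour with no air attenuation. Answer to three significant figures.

Since intensity falls as 1/r², scaling from 8.54 m to 5.80 m:
33.0 × (8.54/5.80)² = 33.0 × 2.168 = 71.54 μGy/h.

71.5 μGy/h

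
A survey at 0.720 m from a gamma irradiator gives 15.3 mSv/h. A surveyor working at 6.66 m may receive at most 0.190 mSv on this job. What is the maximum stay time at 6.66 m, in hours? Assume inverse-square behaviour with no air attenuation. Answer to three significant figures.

Since intensity falls as 1/r², rate at 6.66 m:
15.3 × (0.720/6.66)² = 15.3 × 0.01169 = 0.1789 mSv/h.
Stay time = 0.190 mSv ÷ 0.1789 mSv/h = 1.062 h.

1.06 h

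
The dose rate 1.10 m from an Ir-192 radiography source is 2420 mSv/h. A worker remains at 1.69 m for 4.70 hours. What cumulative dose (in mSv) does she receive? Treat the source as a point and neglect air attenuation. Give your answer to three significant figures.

Since intensity falls as 1/r², rate at 1.69 m:
2420 × (1.10/1.69)² = 2420 × 0.4237 = 1025 mSv/h.
Dose = rate × time = 1025 mSv/h × 4.700 h = 4818 mSv.

4820 mSv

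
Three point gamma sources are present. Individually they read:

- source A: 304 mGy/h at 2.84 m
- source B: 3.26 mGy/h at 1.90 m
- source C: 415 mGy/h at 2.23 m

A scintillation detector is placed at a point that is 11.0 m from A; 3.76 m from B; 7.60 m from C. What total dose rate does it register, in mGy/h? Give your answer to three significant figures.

By superposition, sum each source's inverse-square contribution:
A: 304 × (2.84/11.0)² = 20.26 mGy/h
B: 3.26 × (1.90/3.76)² = 0.8324 mGy/h
C: 415 × (2.23/7.60)² = 35.73 mGy/h
Total = 20.26 + 0.8324 + 35.73 = 56.82 mGy/h.

56.8 mGy/h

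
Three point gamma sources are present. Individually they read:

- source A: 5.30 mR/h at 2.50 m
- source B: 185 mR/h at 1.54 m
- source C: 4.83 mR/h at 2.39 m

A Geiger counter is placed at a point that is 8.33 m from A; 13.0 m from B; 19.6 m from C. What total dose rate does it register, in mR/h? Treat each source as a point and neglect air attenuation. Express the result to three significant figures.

3.15 mR/h

Each source contributes Iᵢ·(dᵢ/rᵢ)²; contributions add.
A: 5.30 × (2.50/8.33)² = 0.4774 mR/h
B: 185 × (1.54/13.0)² = 2.596 mR/h
C: 4.83 × (2.39/19.6)² = 0.07182 mR/h
Total = 0.4774 + 2.596 + 0.07182 = 3.145 mR/h.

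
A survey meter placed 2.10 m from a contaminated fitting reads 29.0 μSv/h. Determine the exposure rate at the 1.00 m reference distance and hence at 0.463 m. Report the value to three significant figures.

Using I₁d₁² = I₂d₂²,
At 1.00 m: 29.0 × (2.10/1.00)² = 29.0 × 4.410 = 127.9 μSv/h
At 0.463 m: (1.00/0.463)² = 4.665, so 127.9 × 4.665 = 596.7 μSv/h.

128 μSv/h; 597 μSv/h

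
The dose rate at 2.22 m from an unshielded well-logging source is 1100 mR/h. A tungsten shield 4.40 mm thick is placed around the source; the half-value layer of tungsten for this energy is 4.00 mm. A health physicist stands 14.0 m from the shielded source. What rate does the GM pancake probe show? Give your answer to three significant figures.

12.9 mR/h

Distance alone: (2.22/14.0)² = 0.02514, so 1100 × 0.02514 = 27.65 mR/h.
Shield: 4.40/4.00 = 1.100 half-value layers → attenuation 2^(−1.100) = 0.4665.
Combined: 27.65 × 0.4665 = 12.90 mR/h.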